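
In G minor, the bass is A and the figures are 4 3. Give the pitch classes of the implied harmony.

A, C, D, F

The written figures 4 3 are shorthand for 6/4/3: the 6 is implied.
A third above A in this key is C.
A fourth above A in this key is D.
A sixth above A in this key is F.
Together with the bass A, this spells D minor seventh in second inversion.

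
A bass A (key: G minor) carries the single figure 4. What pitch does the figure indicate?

D

Counting 3 letter steps above A lands on D; in G minor, that letter is D.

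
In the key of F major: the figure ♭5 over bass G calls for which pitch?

Counting 4 letter steps above G lands on D; in F major, that letter is D.
The b5 figure lowers it a semitone, giving Db.

Db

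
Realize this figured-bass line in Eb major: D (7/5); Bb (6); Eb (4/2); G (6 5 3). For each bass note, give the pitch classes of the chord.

D (7/5/3): D, F, Ab, C.
Bb (6/3): Bb, D, G.
Eb (6/4/2): Eb, F, Ab, C.
G (6/5/3): G, Bb, D, Eb.

D, F, Ab, C | Bb, D, G | Eb, F, Ab, C | G, Bb, D, Eb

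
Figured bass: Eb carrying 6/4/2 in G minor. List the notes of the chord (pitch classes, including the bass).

A second above Eb in this key is F.
A fourth above Eb in this key is A.
A sixth above Eb in this key is C.
Together with the bass Eb, this spells F dominant seventh in third inversion.

Eb, F, A, C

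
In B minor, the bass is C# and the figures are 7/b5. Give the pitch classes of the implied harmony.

C#, E, Gb, B

The written figures 7/b5 are shorthand for 7/5/3: the 3 is implied.
A third above C# in this key is E.
A fifth above C# in this key is G, lowered to Gb by the flat.
A seventh above C# in this key is B.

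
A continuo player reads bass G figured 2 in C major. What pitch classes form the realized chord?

The written figures 2 are shorthand for 6/4/2: the 6/4 are implied.
A second above G in this key is A.
A fourth above G in this key is C.
A sixth above G in this key is E.
Together with the bass G, this spells A minor seventh in third inversion.

G, A, C, E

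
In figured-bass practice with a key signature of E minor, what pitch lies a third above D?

F#

Counting 2 letter steps above D lands on F; in E minor, that letter is F#.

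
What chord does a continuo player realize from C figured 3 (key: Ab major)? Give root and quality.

C minor

The figures 3 indicate a triad in root position.
In root position the bass is the root, so the root is C.
The chord tones are C, Eb, G, giving C minor.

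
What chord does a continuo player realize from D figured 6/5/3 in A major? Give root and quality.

The figures 6/5/3 indicate a seventh chord in first inversion.
In first inversion the root lies a sixth above the bass: a sixth above D in A major is B.
The chord tones are D, F#, A, B, giving B minor seventh.

B minor seventh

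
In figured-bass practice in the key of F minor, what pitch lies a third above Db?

Counting 2 letter steps above Db lands on F; in F minor, that letter is F.

F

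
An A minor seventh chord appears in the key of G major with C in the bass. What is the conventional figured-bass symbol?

6/5

C is the third of A minor seventh, so the chord is in first inversion.
A seventh chord in first inversion is figured 6/5/3, conventionally abbreviated 6/5.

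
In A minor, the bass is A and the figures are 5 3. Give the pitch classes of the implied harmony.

A third above A in this key is C.
A fifth above A in this key is E.
Together with the bass A, this spells A minor in root position.

A, C, E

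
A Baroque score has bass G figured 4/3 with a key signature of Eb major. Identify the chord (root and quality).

The figures 4/3 indicate a seventh chord in second inversion.
In second inversion the root lies a fourth above the bass: a fourth above G in Eb major is C.
The chord tones are G, Bb, C, Eb, giving C minor seventh.

C minor seventh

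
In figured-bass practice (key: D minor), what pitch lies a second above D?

Counting 1 letter step above D lands on E; in D minor, that letter is E.

E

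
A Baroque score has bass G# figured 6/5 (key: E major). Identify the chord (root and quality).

E major seventh

The figures 6/5 indicate a seventh chord in first inversion.
In first inversion the root lies a sixth above the bass: a sixth above G# in E major is E.
The chord tones are G#, B, D#, E, giving E major seventh.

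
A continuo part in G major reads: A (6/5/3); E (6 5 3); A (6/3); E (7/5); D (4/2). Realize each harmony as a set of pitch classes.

A (6/5/3): A, C, E, F#.
E (6/5/3): E, G, B, C.
A (6/3): A, C, F#.
E (7/5/3): E, G, B, D.
D (6/4/2): D, E, G, B.

A, C, E, F# | E, G, B, C | A, C, F# | E, G, B, D | D, E, G, B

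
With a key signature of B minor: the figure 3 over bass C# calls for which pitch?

E

Counting 2 letter steps above C# lands on E; in B minor, that letter is E.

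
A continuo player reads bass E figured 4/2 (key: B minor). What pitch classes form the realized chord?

The written figures 4/2 are shorthand for 6/4/2: the 6 is implied.
A second above E in this key is F#.
A fourth above E in this key is A.
A sixth above E in this key is C#.
Together with the bass E, this spells F# minor seventh in third inversion.

E, F#, A, C#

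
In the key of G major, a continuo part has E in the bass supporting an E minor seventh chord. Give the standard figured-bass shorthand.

7

E is the root of E minor seventh, so the chord is in root position.
A seventh chord in root position is figured 7/5/3, conventionally abbreviated 7.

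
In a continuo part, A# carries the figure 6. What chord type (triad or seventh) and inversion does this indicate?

6 is shorthand for 6/3.
Intervals of 6/3 above the bass form a triad; the bass is the third, so this is first inversion.

triad, first inversion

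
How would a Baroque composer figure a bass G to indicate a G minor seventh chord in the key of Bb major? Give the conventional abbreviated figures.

7

G is the root of G minor seventh, so the chord is in root position.
A seventh chord in root position is figured 7/5/3, conventionally abbreviated 7.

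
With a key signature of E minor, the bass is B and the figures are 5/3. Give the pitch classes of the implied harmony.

A third above B in this key is D.
A fifth above B in this key is F#.
Together with the bass B, this spells B minor in root position.

B, D, F#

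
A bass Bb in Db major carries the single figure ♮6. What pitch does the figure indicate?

G

Counting 5 letter steps above Bb lands on G; in Db major, that letter is Gb.
The ♮6 figure makes it natural, giving G.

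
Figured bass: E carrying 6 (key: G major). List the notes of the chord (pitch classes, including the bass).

E, G, C

The written figures 6 are shorthand for 6/3: the 3 is implied.
A third above E in this key is G.
A sixth above E in this key is C.
Together with the bass E, this spells C major in first inversion.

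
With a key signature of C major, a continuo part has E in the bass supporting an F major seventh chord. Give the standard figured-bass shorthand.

E is the seventh of F major seventh, so the chord is in third inversion.
A seventh chord in third inversion is figured 6/4/2, conventionally abbreviated 4/2.

4/2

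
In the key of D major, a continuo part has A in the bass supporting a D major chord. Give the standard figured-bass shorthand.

A is the fifth of D major, so the chord is in second inversion.
A triad in second inversion is figured 6/4, conventionally abbreviated 6/4.

6/4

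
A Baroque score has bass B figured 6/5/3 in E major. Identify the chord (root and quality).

G# minor seventh

The figures 6/5/3 indicate a seventh chord in first inversion.
In first inversion the root lies a sixth above the bass: a sixth above B in E major is G#.
The chord tones are B, D#, F#, G#, giving G# minor seventh.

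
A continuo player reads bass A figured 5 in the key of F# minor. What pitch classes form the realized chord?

A, C#, E

The written figures 5 are shorthand for 5/3: the 3 is implied.
A third above A in this key is C#.
A fifth above A in this key is E.
Together with the bass A, this spells A major in root position.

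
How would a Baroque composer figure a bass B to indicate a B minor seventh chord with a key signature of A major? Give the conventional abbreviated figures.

7

B is the root of B minor seventh, so the chord is in root position.
A seventh chord in root position is figured 7/5/3, conventionally abbreviated 7.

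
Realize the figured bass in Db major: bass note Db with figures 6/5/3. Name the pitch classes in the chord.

A third above Db in this key is F.
A fifth above Db in this key is Ab.
A sixth above Db in this key is Bb.
Together with the bass Db, this spells Bb minor seventh in first inversion.

Db, F, Ab, Bb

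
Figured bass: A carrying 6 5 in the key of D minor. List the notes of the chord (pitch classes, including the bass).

The written figures 6 5 are shorthand for 6/5/3: the 3 is implied.
A third above A in this key is C.
A fifth above A in this key is E.
A sixth above A in this key is F.
Together with the bass A, this spells F major seventh in first inversion.

A, C, E, F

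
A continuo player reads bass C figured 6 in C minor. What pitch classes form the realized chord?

The written figures 6 are shorthand for 6/3: the 3 is implied.
A third above C in this key is Eb.
A sixth above C in this key is Ab.
Together with the bass C, this spells Ab major in first inversion.

C, Eb, Ab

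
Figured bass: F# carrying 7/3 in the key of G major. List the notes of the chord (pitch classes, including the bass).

F#, A, C, E

The written figures 7/3 are shorthand for 7/5/3: the 5 is implied.
A third above F# in this key is A.
A fifth above F# in this key is C.
A seventh above F# in this key is E.
Together with the bass F#, this spells F# half-diminished seventh in root position.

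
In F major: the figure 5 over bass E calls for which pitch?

Bb

Counting 4 letter steps above E lands on B; in F major, that letter is Bb.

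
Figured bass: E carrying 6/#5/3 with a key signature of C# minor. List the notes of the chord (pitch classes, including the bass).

A third above E in this key is G#.
A fifth above E in this key is B, raised to B# by the sharp.
A sixth above E in this key is C#.
Together with the bass E, this spells C# minor-major seventh in first inversion.

E, G#, B#, C#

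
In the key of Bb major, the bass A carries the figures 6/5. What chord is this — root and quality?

F dominant seventh

The figures 6/5 indicate a seventh chord in first inversion.
In first inversion the root lies a sixth above the bass: a sixth above A in Bb major is F.
The chord tones are A, C, Eb, F, giving F dominant seventh.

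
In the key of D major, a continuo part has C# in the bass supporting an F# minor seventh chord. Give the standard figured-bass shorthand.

4/3

C# is the fifth of F# minor seventh, so the chord is in second inversion.
A seventh chord in second inversion is figured 6/4/3, conventionally abbreviated 4/3.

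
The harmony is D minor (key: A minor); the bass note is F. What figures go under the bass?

6

F is the third of D minor, so the chord is in first inversion.
A triad in first inversion is figured 6/3, conventionally abbreviated 6.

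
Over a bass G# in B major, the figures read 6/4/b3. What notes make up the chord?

G#, Bb, C#, E

A third above G# in this key is B, lowered to Bb by the flat.
A fourth above G# in this key is C#.
A sixth above G# in this key is E.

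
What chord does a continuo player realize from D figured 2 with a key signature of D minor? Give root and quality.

E half-diminished seventh

The figures 2 indicate a seventh chord in third inversion.
In third inversion the root lies a second above the bass: a second above D in D minor is E.
The chord tones are D, E, G, Bb, giving E half-diminished seventh.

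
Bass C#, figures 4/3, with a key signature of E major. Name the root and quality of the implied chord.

F# minor seventh

The figures 4/3 indicate a seventh chord in second inversion.
In second inversion the root lies a fourth above the bass: a fourth above C# in E major is F#.
The chord tones are C#, E, F#, A, giving F# minor seventh.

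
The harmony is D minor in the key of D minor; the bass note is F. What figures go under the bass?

6

F is the third of D minor, so the chord is in first inversion.
A triad in first inversion is figured 6/3, conventionally abbreviated 6.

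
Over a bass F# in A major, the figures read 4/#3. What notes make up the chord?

The written figures 4/#3 are shorthand for 6/4/3: the 6 is implied.
A third above F# in this key is A, raised to A# by the sharp.
A fourth above F# in this key is B.
A sixth above F# in this key is D.
Together with the bass F#, this spells B minor-major seventh in second inversion.

F#, A#, B, D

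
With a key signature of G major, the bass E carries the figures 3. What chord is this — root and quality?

The figures 3 indicate a triad in root position.
In root position the bass is the root, so the root is E.
The chord tones are E, G, B, giving E minor.

E minor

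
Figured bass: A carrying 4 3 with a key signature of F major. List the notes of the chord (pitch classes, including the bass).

A, C, D, F

The written figures 4 3 are shorthand for 6/4/3: the 6 is implied.
A third above A in this key is C.
A fourth above A in this key is D.
A sixth above A in this key is F.
Together with the bass A, this spells D minor seventh in second inversion.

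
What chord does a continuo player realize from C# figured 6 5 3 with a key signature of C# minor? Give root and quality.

The figures 6 5 3 indicate a seventh chord in first inversion.
In first inversion the root lies a sixth above the bass: a sixth above C# in C# minor is A.
The chord tones are C#, E, G#, A, giving A major seventh.

A major seventh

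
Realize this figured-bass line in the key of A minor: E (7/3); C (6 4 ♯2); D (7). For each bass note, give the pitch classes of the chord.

E, G, B, D | C, D#, F, A | D, F, A, C

E (7/5/3): E, G, B, D.
C (6/4/#2): C, D#, F, A.
D (7/5/3): D, F, A, C.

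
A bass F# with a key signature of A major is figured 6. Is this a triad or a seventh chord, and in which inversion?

triad, first inversion

6 is shorthand for 6/3.
Intervals of 6/3 above the bass form a triad; the bass is the third, so this is first inversion.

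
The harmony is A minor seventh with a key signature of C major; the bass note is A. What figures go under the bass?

A is the root of A minor seventh, so the chord is in root position.
A seventh chord in root position is figured 7/5/3, conventionally abbreviated 7.

7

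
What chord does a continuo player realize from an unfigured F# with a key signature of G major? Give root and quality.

An unfigured bass indicates a triad in root position.
In root position the bass is the root, so the root is F#.
The chord tones are F#, A, C, giving F# diminished.

F# diminished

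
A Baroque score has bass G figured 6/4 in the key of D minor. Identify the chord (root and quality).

The figures 6/4 indicate a triad in second inversion.
In second inversion the root lies a fourth above the bass: a fourth above G in D minor is C.
The chord tones are G, C, E, giving C major.

C major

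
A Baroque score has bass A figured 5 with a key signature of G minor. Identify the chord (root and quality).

A diminished

The figures 5 indicate a triad in root position.
In root position the bass is the root, so the root is A.
The chord tones are A, C, Eb, giving A diminished.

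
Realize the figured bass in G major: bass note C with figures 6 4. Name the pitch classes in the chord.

A fourth above C in this key is F#.
A sixth above C in this key is A.
Together with the bass C, this spells F# diminished in second inversion.

C, F#, A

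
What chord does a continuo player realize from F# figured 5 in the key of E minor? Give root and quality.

F# diminished

The figures 5 indicate a triad in root position.
In root position the bass is the root, so the root is F#.
The chord tones are F#, A, C, giving F# diminished.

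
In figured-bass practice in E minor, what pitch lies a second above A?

B

Counting 1 letter step above A lands on B; in E minor, that letter is B.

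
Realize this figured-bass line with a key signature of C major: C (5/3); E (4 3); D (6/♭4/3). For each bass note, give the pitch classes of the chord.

C (5/3): C, E, G.
E (6/4/3): E, G, A, C.
D (6/b4/3): D, F, Gb, B.

C, E, G | E, G, A, C | D, F, Gb, B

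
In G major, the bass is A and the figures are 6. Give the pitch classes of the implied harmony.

A, C, F#

The written figures 6 are shorthand for 6/3: the 3 is implied.
A third above A in this key is C.
A sixth above A in this key is F#.
Together with the bass A, this spells F# diminished in first inversion.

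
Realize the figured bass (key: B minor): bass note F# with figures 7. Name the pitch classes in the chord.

F#, A, C#, E

The written figures 7 are shorthand for 7/5/3: the 5/3 are implied.
A third above F# in this key is A.
A fifth above F# in this key is C#.
A seventh above F# in this key is E.
Together with the bass F#, this spells F# minor seventh in root position.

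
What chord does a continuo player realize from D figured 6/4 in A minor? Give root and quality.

G major

The figures 6/4 indicate a triad in second inversion.
In second inversion the root lies a fourth above the bass: a fourth above D in A minor is G.
The chord tones are D, G, B, giving G major.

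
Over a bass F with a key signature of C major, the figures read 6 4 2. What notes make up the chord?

A second above F in this key is G.
A fourth above F in this key is B.
A sixth above F in this key is D.
Together with the bass F, this spells G dominant seventh in third inversion.

F, G, B, D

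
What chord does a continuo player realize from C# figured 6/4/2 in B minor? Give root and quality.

D major seventh

The figures 6/4/2 indicate a seventh chord in third inversion.
In third inversion the root lies a second above the bass: a second above C# in B minor is D.
The chord tones are C#, D, F#, A, giving D major seventh.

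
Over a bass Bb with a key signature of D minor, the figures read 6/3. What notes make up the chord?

A third above Bb in this key is D.
A sixth above Bb in this key is G.
Together with the bass Bb, this spells G minor in first inversion.

Bb, D, G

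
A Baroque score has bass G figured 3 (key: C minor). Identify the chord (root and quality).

G minor

The figures 3 indicate a triad in root position.
In root position the bass is the root, so the root is G.
The chord tones are G, Bb, D, giving G minor.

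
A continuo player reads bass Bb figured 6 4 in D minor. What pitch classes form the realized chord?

Bb, E, G

A fourth above Bb in this key is E.
A sixth above Bb in this key is G.
Together with the bass Bb, this spells E diminished in second inversion.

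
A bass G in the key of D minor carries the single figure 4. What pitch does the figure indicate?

C

Counting 3 letter steps above G lands on C; in D minor, that letter is C.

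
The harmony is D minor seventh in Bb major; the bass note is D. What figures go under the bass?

D is the root of D minor seventh, so the chord is in root position.
A seventh chord in root position is figured 7/5/3, conventionally abbreviated 7.

7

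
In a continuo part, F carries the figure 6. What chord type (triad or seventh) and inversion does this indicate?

6 is shorthand for 6/3.
Intervals of 6/3 above the bass form a triad; the bass is the third, so this is first inversion.

triad, first inversion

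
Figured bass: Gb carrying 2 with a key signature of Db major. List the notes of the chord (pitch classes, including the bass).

The written figures 2 are shorthand for 6/4/2: the 6/4 are implied.
A second above Gb in this key is Ab.
A fourth above Gb in this key is C.
A sixth above Gb in this key is Eb.
Together with the bass Gb, this spells Ab dominant seventh in third inversion.

Gb, Ab, C, Eb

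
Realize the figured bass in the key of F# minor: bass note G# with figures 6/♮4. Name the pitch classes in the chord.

G#, C, E

A fourth above G# in this key is C#, made natural (C) by the ♮ figure.
A sixth above G# in this key is E.
Together with the bass G#, this spells C augmented in second inversion.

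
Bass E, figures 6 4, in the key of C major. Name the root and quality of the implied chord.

A minor

The figures 6 4 indicate a triad in second inversion.
In second inversion the root lies a fourth above the bass: a fourth above E in C major is A.
The chord tones are E, A, C, giving A minor.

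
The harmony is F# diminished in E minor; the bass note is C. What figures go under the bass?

6/4

C is the fifth of F# diminished, so the chord is in second inversion.
A triad in second inversion is figured 6/4, conventionally abbreviated 6/4.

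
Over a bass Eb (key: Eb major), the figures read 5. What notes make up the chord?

Eb, G, Bb

The written figures 5 are shorthand for 5/3: the 3 is implied.
A third above Eb in this key is G.
A fifth above Eb in this key is Bb.
Together with the bass Eb, this spells Eb major in root position.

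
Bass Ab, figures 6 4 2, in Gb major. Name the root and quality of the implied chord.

The figures 6 4 2 indicate a seventh chord in third inversion.
In third inversion the root lies a second above the bass: a second above Ab in Gb major is Bb.
The chord tones are Ab, Bb, Db, F, giving Bb minor seventh.

Bb minor seventh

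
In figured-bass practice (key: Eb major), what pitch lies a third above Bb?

Counting 2 letter steps above Bb lands on D; in Eb major, that letter is D.

D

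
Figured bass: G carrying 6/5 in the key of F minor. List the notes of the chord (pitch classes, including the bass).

The written figures 6/5 are shorthand for 6/5/3: the 3 is implied.
A third above G in this key is Bb.
A fifth above G in this key is Db.
A sixth above G in this key is Eb.
Together with the bass G, this spells Eb dominant seventh in first inversion.

G, Bb, Db, Eb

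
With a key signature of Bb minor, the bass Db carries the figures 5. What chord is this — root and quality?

The figures 5 indicate a triad in root position.
In root position the bass is the root, so the root is Db.
The chord tones are Db, F, Ab, giving Db major.

Db major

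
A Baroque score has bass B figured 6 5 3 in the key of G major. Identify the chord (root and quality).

G major seventh

The figures 6 5 3 indicate a seventh chord in first inversion.
In first inversion the root lies a sixth above the bass: a sixth above B in G major is G.
The chord tones are B, D, F#, G, giving G major seventh.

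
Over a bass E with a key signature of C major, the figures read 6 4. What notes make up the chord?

A fourth above E in this key is A.
A sixth above E in this key is C.
Together with the bass E, this spells A minor in second inversion.

E, A, C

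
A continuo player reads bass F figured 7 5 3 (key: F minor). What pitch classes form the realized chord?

F, Ab, C, Eb

A third above F in this key is Ab.
A fifth above F in this key is C.
A seventh above F in this key is Eb.
Together with the bass F, this spells F minor seventh in root position.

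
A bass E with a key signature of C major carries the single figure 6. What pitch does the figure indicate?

C

Counting 5 letter steps above E lands on C; in C major, that letter is C.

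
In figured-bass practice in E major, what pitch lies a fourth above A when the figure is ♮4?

D

Counting 3 letter steps above A lands on D; in E major, that letter is D#.
The ♮4 figure makes it natural, giving D.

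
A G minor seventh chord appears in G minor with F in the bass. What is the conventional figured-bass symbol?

F is the seventh of G minor seventh, so the chord is in third inversion.
A seventh chord in third inversion is figured 6/4/2, conventionally abbreviated 4/2.

4/2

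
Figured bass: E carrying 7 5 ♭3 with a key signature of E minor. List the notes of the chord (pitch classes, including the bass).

A third above E in this key is G, lowered to Gb by the flat.
A fifth above E in this key is B.
A seventh above E in this key is D.

E, Gb, B, D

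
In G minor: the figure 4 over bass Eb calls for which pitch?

A

Counting 3 letter steps above Eb lands on A; in G minor, that letter is A.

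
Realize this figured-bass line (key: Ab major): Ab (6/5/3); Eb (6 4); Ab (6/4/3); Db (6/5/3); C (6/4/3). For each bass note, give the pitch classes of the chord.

Ab (6/5/3): Ab, C, Eb, F.
Eb (6/4): Eb, Ab, C.
Ab (6/4/3): Ab, C, Db, F.
Db (6/5/3): Db, F, Ab, Bb.
C (6/4/3): C, Eb, F, Ab.

Ab, C, Eb, F | Eb, Ab, C | Ab, C, Db, F | Db, F, Ab, Bb | C, Eb, F, Ab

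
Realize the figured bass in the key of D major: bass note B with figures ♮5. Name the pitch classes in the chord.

B, D, F

The written figures ♮5 are shorthand for 5/3: the 3 is implied.
A third above B in this key is D.
A fifth above B in this key is F#, made natural (F) by the ♮ figure.
Together with the bass B, this spells B diminished in root position.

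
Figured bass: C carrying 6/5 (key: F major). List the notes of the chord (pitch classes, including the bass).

The written figures 6/5 are shorthand for 6/5/3: the 3 is implied.
A third above C in this key is E.
A fifth above C in this key is G.
A sixth above C in this key is A.
Together with the bass C, this spells A minor seventh in first inversion.

C, E, G, A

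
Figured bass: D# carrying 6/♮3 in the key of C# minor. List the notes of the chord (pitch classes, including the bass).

D#, F, B

A third above D# in this key is F#, made natural (F) by the ♮ figure.
A sixth above D# in this key is B.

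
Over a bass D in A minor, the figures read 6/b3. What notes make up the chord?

D, Fb, B

A third above D in this key is F, lowered to Fb by the flat.
A sixth above D in this key is B.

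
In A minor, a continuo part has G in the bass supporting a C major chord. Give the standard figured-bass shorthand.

G is the fifth of C major, so the chord is in second inversion.
A triad in second inversion is figured 6/4, conventionally abbreviated 6/4.

6/4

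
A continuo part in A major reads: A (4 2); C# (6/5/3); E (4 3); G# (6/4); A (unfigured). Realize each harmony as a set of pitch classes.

A, B, D, F# | C#, E, G#, A | E, G#, A, C# | G#, C#, E | A, C#, E

A (6/4/2): A, B, D, F#.
C# (6/5/3): C#, E, G#, A.
E (6/4/3): E, G#, A, C#.
G# (6/4): G#, C#, E.
A (5/3): A, C#, E.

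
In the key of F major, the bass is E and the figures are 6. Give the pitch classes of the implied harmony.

The written figures 6 are shorthand for 6/3: the 3 is implied.
A third above E in this key is G.
A sixth above E in this key is C.
Together with the bass E, this spells C major in first inversion.

E, G, C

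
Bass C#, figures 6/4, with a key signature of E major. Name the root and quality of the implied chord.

The figures 6/4 indicate a triad in second inversion.
In second inversion the root lies a fourth above the bass: a fourth above C# in E major is F#.
The chord tones are C#, F#, A, giving F# minor.

F# minor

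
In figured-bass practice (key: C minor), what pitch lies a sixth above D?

Bb

Counting 5 letter steps above D lands on B; in C minor, that letter is Bb.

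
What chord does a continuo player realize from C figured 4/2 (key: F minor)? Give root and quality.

Db major seventh

The figures 4/2 indicate a seventh chord in third inversion.
In third inversion the root lies a second above the bass: a second above C in F minor is Db.
The chord tones are C, Db, F, Ab, giving Db major seventh.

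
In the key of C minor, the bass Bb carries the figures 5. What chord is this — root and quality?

The figures 5 indicate a triad in root position.
In root position the bass is the root, so the root is Bb.
The chord tones are Bb, D, F, giving Bb major.

Bb major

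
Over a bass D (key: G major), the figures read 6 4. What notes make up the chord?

D, G, B

A fourth above D in this key is G.
A sixth above D in this key is B.
Together with the bass D, this spells G major in second inversion.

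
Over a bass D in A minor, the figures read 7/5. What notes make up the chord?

The written figures 7/5 are shorthand for 7/5/3: the 3 is implied.
A third above D in this key is F.
A fifth above D in this key is A.
A seventh above D in this key is C.
Together with the bass D, this spells D minor seventh in root position.

D, F, A, C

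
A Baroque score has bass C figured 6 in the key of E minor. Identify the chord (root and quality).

The figures 6 indicate a triad in first inversion.
In first inversion the root lies a sixth above the bass: a sixth above C in E minor is A.
The chord tones are C, E, A, giving A minor.

A minor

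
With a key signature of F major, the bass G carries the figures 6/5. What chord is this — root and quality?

E half-diminished seventh

The figures 6/5 indicate a seventh chord in first inversion.
In first inversion the root lies a sixth above the bass: a sixth above G in F major is E.
The chord tones are G, Bb, D, E, giving E half-diminished seventh.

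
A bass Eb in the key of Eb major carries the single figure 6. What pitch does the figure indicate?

Counting 5 letter steps above Eb lands on C; in Eb major, that letter is C.

C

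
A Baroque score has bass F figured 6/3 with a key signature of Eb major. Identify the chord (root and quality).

The figures 6/3 indicate a triad in first inversion.
In first inversion the root lies a sixth above the bass: a sixth above F in Eb major is D.
The chord tones are F, Ab, D, giving D diminished.

D diminished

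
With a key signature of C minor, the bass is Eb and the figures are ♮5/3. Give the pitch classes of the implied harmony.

Eb, G, B

A third above Eb in this key is G.
A fifth above Eb in this key is Bb, made natural (B) by the ♮ figure.
Together with the bass Eb, this spells Eb augmented in root position.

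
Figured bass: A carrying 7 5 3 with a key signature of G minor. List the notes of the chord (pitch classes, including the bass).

A, C, Eb, G

A third above A in this key is C.
A fifth above A in this key is Eb.
A seventh above A in this key is G.
Together with the bass A, this spells A half-diminished seventh in root position.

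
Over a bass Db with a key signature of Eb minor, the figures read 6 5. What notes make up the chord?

Db, F, Ab, Bb

The written figures 6 5 are shorthand for 6/5/3: the 3 is implied.
A third above Db in this key is F.
A fifth above Db in this key is Ab.
A sixth above Db in this key is Bb.
Together with the bass Db, this spells Bb minor seventh in first inversion.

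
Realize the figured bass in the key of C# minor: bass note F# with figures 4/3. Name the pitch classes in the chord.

The written figures 4/3 are shorthand for 6/4/3: the 6 is implied.
A third above F# in this key is A.
A fourth above F# in this key is B.
A sixth above F# in this key is D#.
Together with the bass F#, this spells B dominant seventh in second inversion.

F#, A, B, D#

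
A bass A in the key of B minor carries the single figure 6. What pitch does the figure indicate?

Counting 5 letter steps above A lands on F; in B minor, that letter is F#.

F#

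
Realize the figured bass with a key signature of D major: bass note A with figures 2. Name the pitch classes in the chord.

The written figures 2 are shorthand for 6/4/2: the 6/4 are implied.
A second above A in this key is B.
A fourth above A in this key is D.
A sixth above A in this key is F#.
Together with the bass A, this spells B minor seventh in third inversion.

A, B, D, F#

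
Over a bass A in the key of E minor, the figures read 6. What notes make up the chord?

The written figures 6 are shorthand for 6/3: the 3 is implied.
A third above A in this key is C.
A sixth above A in this key is F#.
Together with the bass A, this spells F# diminished in first inversion.

A, C, F#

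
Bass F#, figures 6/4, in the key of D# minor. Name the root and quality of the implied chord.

B major

The figures 6/4 indicate a triad in second inversion.
In second inversion the root lies a fourth above the bass: a fourth above F# in D# minor is B.
The chord tones are F#, B, D#, giving B major.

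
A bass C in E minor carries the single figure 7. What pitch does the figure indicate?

Counting 6 letter steps above C lands on B; in E minor, that letter is B.

B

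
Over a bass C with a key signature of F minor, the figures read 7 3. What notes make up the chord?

C, Eb, G, Bb

The written figures 7 3 are shorthand for 7/5/3: the 5 is implied.
A third above C in this key is Eb.
A fifth above C in this key is G.
A seventh above C in this key is Bb.
Together with the bass C, this spells C minor seventh in root position.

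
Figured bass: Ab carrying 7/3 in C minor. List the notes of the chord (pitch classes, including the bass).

The written figures 7/3 are shorthand for 7/5/3: the 5 is implied.
A third above Ab in this key is C.
A fifth above Ab in this key is Eb.
A seventh above Ab in this key is G.
Together with the bass Ab, this spells Ab major seventh in root position.

Ab, C, Eb, G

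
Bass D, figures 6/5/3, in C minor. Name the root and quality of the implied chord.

The figures 6/5/3 indicate a seventh chord in first inversion.
In first inversion the root lies a sixth above the bass: a sixth above D in C minor is Bb.
The chord tones are D, F, Ab, Bb, giving Bb dominant seventh.

Bb dominant seventh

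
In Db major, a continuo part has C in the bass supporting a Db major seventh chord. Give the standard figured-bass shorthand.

4/2

C is the seventh of Db major seventh, so the chord is in third inversion.
A seventh chord in third inversion is figured 6/4/2, conventionally abbreviated 4/2.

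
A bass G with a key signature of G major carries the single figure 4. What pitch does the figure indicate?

Counting 3 letter steps above G lands on C; in G major, that letter is C.

C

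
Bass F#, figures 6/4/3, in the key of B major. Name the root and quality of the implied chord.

B major seventh

The figures 6/4/3 indicate a seventh chord in second inversion.
In second inversion the root lies a fourth above the bass: a fourth above F# in B major is B.
The chord tones are F#, A#, B, D#, giving B major seventh.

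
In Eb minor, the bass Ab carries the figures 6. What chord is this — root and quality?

F diminished

The figures 6 indicate a triad in first inversion.
In first inversion the root lies a sixth above the bass: a sixth above Ab in Eb minor is F.
The chord tones are Ab, Cb, F, giving F diminished.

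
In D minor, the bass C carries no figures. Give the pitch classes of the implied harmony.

C, E, G

An unfigured bass implies 5/3.
A third above C in this key is E.
A fifth above C in this key is G.
Together with the bass C, this spells C major in root position.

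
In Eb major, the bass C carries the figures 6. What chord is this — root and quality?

Ab major

The figures 6 indicate a triad in first inversion.
In first inversion the root lies a sixth above the bass: a sixth above C in Eb major is Ab.
The chord tones are C, Eb, Ab, giving Ab major.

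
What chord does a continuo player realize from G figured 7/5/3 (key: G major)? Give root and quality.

G major seventh

The figures 7/5/3 indicate a seventh chord in root position.
In root position the bass is the root, so the root is G.
The chord tones are G, B, D, F#, giving G major seventh.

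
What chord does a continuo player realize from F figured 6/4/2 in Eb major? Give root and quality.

G minor seventh

The figures 6/4/2 indicate a seventh chord in third inversion.
In third inversion the root lies a second above the bass: a second above F in Eb major is G.
The chord tones are F, G, Bb, D, giving G minor seventh.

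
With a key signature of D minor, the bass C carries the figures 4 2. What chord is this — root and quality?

The figures 4 2 indicate a seventh chord in third inversion.
In third inversion the root lies a second above the bass: a second above C in D minor is D.
The chord tones are C, D, F, A, giving D minor seventh.

D minor seventh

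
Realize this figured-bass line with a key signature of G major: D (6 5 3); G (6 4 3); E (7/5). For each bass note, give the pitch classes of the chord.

D (6/5/3): D, F#, A, B.
G (6/4/3): G, B, C, E.
E (7/5/3): E, G, B, D.

D, F#, A, B | G, B, C, E | E, G, B, D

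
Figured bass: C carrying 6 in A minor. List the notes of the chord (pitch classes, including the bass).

The written figures 6 are shorthand for 6/3: the 3 is implied.
A third above C in this key is E.
A sixth above C in this key is A.
Together with the bass C, this spells A minor in first inversion.

C, E, A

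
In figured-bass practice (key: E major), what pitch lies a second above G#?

Counting 1 letter step above G# lands on A; in E major, that letter is A.

A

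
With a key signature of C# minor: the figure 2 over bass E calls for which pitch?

F#

Counting 1 letter step above E lands on F; in C# minor, that letter is F#.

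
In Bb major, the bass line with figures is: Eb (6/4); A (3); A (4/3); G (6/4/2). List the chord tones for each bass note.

Eb, A, C | A, C, Eb | A, C, D, F | G, A, C, Eb

Eb (6/4): Eb, A, C.
A (5/3): A, C, Eb.
A (6/4/3): A, C, D, F.
G (6/4/2): G, A, C, Eb.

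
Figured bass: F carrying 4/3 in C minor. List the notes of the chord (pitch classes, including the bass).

The written figures 4/3 are shorthand for 6/4/3: the 6 is implied.
A third above F in this key is Ab.
A fourth above F in this key is Bb.
A sixth above F in this key is D.
Together with the bass F, this spells Bb dominant seventh in second inversion.

F, Ab, Bb, D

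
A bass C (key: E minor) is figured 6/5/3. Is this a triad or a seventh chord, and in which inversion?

seventh chord, first inversion

Intervals of 6/5/3 above the bass form a seventh chord; the bass is the third, so this is first inversion.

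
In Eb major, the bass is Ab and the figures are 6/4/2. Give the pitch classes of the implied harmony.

A second above Ab in this key is Bb.
A fourth above Ab in this key is D.
A sixth above Ab in this key is F.
Together with the bass Ab, this spells Bb dominant seventh in third inversion.

Ab, Bb, D, F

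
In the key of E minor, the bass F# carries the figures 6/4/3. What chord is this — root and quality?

The figures 6/4/3 indicate a seventh chord in second inversion.
In second inversion the root lies a fourth above the bass: a fourth above F# in E minor is B.
The chord tones are F#, A, B, D, giving B minor seventh.

B minor seventh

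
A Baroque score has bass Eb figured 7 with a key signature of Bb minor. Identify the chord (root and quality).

The figures 7 indicate a seventh chord in root position.
In root position the bass is the root, so the root is Eb.
The chord tones are Eb, Gb, Bb, Db, giving Eb minor seventh.

Eb minor seventh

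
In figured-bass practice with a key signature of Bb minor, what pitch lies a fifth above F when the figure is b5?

Cb

Counting 4 letter steps above F lands on C; in Bb minor, that letter is C.
The b5 figure lowers it a semitone, giving Cb.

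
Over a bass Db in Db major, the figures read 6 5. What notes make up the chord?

The written figures 6 5 are shorthand for 6/5/3: the 3 is implied.
A third above Db in this key is F.
A fifth above Db in this key is Ab.
A sixth above Db in this key is Bb.
Together with the bass Db, this spells Bb minor seventh in first inversion.

Db, F, Ab, Bb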